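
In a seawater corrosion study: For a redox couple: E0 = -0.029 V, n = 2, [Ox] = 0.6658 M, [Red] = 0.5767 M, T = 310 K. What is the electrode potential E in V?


Apply the Nernst equation: E = E0 + (RT/nF)*ln([Ox]/[Red])
Step 1: RT/nF = 8.314*310/(2*96485) = 0.01335617 V
Step 2: [Ox]/[Red] = 0.6658/0.5767 = 1.1545
Step 3: ln(1.1545) = 0.143667
Step 4: correction = 0.01335617 * 0.143667 = 0.0019 V
E = -0.029 + 0.0019 = -0.0271 V

-0.0271 V


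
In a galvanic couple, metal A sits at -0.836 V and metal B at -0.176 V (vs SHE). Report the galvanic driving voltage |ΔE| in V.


Driving voltage is the absolute potential difference.
|ΔE| = |-0.836 − (-0.176)| = 0.66 V

0.66 V


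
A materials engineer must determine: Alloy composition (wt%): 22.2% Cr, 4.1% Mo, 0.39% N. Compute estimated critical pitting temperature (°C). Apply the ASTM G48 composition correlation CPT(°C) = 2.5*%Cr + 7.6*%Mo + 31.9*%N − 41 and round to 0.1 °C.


Apply the ASTM G48 empirical CPT estimate: CPT(°C) = 2.5*%Cr + 7.6*%Mo + 31.9*%N − 41
2.5*22.2 = 55.5; 7.6*4.1 = 31.16; 31.9*0.39 = 12.441
CPT = 55.5 + 31.16 + 12.441 − 41 = 58.101 °C
Rounded to 0.1 °C: CPT ≈ 58.1 °C

58.1 °C


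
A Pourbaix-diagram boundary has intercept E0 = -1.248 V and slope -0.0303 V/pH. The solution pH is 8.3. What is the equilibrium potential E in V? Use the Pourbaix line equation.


Apply the Pourbaix line equation: E = E0 + slope*pH
E = -1.248 + (-0.0303)*8.3 = -1.248 + (-0.25149) = -1.49949 V
Rounded to 4 decimal places: E = -1.4995 V

-1.4995 V


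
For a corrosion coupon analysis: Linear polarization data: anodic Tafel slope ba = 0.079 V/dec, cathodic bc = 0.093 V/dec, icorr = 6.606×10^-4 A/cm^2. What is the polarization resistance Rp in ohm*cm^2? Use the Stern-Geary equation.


Apply the Stern-Geary equation: Rp = ba*bc / (2.303*icorr*(ba+bc))
ba*bc = 0.079*0.093 = 0.007347
ba+bc = 0.172; 2.303*icorr*(ba+bc) = 2.303*6.606×10^-4*0.172 = 2.6167423×10^-4
Rp = 0.007347 / 2.6167423×10^-4 = 28.08 ohm*cm^2

28.08 ohm*cm^2


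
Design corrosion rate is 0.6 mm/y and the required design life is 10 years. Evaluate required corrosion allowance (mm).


Corrosion allowance = CR × design life
CA = 0.6 * 10 = 6.0 mm

6.0 mm


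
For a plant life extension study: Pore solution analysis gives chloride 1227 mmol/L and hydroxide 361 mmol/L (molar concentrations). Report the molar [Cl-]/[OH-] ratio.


Threshold parameter = [Cl-] / [OH-] (molar basis; both in mmol/L, so units cancel)
Ratio = 1227 / 361 = 3.4

3.4


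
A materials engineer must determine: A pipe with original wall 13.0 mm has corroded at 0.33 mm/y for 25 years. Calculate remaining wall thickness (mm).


Remaining wall = original − CR × time
t = 13.0 − 0.33*25 = 13.0 − 8.25 = 4.75 mm

4.75 mm


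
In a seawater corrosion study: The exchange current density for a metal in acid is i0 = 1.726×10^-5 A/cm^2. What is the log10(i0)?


i0 = 1.726×10^-5 A/cm^2
log10(i0) = -4.763

-4.763


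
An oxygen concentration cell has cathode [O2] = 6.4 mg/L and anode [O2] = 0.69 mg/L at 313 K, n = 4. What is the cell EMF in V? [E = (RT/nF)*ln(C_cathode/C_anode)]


Apply the Nernst concentration-cell relation: E = (RT/nF)*ln(C_cathode/C_anode)
RT/nF = 8.314*313/(4*96485) = 0.00674271 V
ln(6.4/0.69) = 2.22736
E = 0.00674271 * 2.22736 = 0.01502 V

0.01502 V


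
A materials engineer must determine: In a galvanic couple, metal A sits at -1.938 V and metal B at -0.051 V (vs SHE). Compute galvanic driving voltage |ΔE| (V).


Driving voltage is the absolute potential difference.
|ΔE| = |-1.938 − (-0.051)| = 1.887 V

1.887 V


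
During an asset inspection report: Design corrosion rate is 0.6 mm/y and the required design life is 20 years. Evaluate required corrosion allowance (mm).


Corrosion allowance = CR × design life
CA = 0.6 * 20 = 12.0 mm

12.0 mm


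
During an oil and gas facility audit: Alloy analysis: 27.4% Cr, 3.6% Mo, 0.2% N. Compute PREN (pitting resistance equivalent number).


Apply the PREN formula: PREN = Cr + 3.3*Mo + 16*N
PREN = 27.4 + 3.3*3.6 + 16*0.2
PREN = 27.4 + 11.88 + 3.2 = 42.48

42.48


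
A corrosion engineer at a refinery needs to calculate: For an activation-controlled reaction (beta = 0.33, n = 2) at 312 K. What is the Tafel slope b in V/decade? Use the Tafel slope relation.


Apply the Tafel slope relation: b = 2.303*R*T/(beta*n*F)
Numerator: 2.303 * 8.314 * 312 = 5973.91
Denominator: 0.33 * 2 * 96485 = 63680.1
b = 5973.91 / 63680.1 = 0.094 V/decade

0.094 V/decade


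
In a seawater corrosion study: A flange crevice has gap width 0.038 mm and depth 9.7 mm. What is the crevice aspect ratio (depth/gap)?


Aspect ratio = depth / gap
Ratio = 9.7 / 0.038 = 255.3

255.3


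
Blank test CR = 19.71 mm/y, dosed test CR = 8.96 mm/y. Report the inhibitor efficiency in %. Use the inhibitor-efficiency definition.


Apply the inhibitor-efficiency definition: IE = (CR_blank − CR_inh)/CR_blank × 100
IE = (19.71 − 8.96) / 19.71 × 100
IE = 10.75 / 19.71 × 100 = 54.5 %

54.5 %


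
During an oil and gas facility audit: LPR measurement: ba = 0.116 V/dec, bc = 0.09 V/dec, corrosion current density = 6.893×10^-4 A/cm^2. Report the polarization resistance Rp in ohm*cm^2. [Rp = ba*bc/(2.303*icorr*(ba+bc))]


Apply the Stern-Geary equation: Rp = ba*bc / (2.303*icorr*(ba+bc))
ba*bc = 0.116*0.09 = 0.01044
ba+bc = 0.206; 2.303*icorr*(ba+bc) = 2.303*6.893×10^-4*0.206 = 3.2701633×10^-4
Rp = 0.01044 / 3.2701633×10^-4 = 31.9 ohm*cm^2

31.9 ohm*cm^2


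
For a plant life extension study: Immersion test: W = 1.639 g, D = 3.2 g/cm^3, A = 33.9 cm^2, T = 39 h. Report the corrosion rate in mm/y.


Apply the mm/y weight-loss relation: CR = 87600 * W / (D * A * T)
Numerator: 87600 * 1.639 = 143576.4
Denominator: 3.2 * 33.9 * 39 = 4230.72
CR = 143576.4 / 4230.72 = 33.936635 mm/y

33.936635 mm/y


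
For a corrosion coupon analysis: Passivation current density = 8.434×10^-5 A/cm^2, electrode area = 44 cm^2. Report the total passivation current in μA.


I = i_pass * A, then convert A → μA (×10^6)
I = 8.434×10^-5 * 44 * 10^6 = 3710.96 μA

3710.96 μA


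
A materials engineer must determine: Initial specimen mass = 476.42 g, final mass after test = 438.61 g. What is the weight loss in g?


Weight loss = initial − final
WL = 476.42 − 438.61 = 37.81 g

37.81 g


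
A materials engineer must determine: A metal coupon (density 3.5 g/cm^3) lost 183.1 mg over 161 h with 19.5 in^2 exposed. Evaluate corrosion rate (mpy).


Apply the mpy weight-loss relation: CR = 534 * W / (D * A * T)
Numerator: 534 * 183.1 = 97775.4
Denominator: 3.5 * 19.5 * 161 = 10988.25
CR = 97775.4 / 10988.25 = 8.89818 mpy

8.89818 mpy


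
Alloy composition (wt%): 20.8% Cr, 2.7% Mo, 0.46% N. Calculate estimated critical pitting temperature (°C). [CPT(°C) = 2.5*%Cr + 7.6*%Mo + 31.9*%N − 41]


Apply the ASTM G48 empirical CPT estimate: CPT(°C) = 2.5*%Cr + 7.6*%Mo + 31.9*%N − 41
2.5*20.8 = 52; 7.6*2.7 = 20.52; 31.9*0.46 = 14.674
CPT = 52 + 20.52 + 14.674 − 41 = 46.194 °C
Rounded to 0.1 °C: CPT ≈ 46.2 °C

46.2 °C


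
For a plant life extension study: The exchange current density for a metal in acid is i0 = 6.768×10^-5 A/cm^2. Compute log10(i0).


i0 = 6.768×10^-5 A/cm^2
log10(i0) = -4.17

-4.17


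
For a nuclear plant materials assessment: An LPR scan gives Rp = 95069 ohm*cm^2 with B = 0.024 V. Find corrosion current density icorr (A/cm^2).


Apply the Stern-Geary relation: icorr = B / Rp
icorr = 0.024 / 95069 = 2.524×10^-7 A/cm^2

2.524×10^-7 A/cm^2


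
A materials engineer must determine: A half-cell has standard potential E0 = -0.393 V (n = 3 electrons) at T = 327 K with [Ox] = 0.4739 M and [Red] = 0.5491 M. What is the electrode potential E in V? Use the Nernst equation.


Apply the Nernst equation: E = E0 + (RT/nF)*ln([Ox]/[Red])
Step 1: RT/nF = 8.314*327/(3*96485) = 0.0093924 V
Step 2: [Ox]/[Red] = 0.4739/0.5491 = 0.863049
Step 3: ln(0.863049) = -0.147284
Step 4: correction = 0.0093924 * -0.147284 = -0.001 V
E = -0.393 + -0.001 = -0.394 V

-0.394 V


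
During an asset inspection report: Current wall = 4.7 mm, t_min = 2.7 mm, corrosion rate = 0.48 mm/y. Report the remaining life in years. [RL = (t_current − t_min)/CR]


Apply the remaining-life relation: RL = (t_current − t_min) / CR
RL = (4.7 − 2.7) / 0.48 = 2.0 / 0.48 = 4.2 years

4.2 years


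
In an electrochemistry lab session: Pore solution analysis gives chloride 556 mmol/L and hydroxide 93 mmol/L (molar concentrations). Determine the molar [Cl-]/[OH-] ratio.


Threshold parameter = [Cl-] / [OH-] (molar basis; both in mmol/L, so units cancel)
Ratio = 556 / 93 = 5.98

5.98


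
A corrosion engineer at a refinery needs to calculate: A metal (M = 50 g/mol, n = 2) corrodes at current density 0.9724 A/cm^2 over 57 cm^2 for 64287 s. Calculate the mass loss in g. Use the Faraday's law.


Apply Faraday's law: m = i*A*t*M / (n*F)
Total charge passed Q = i*A*t = 0.9724*57*64287 = 3563222.6916 C
m = Q*M/(n*F) = 3563222.6916*50/(2*96485) = 923.2582 g

923.2582 g


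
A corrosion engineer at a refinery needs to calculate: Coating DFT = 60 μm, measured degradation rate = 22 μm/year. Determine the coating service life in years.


Service life = thickness / degradation rate
Life = 60 / 22 = 2.7 years

2.7 years


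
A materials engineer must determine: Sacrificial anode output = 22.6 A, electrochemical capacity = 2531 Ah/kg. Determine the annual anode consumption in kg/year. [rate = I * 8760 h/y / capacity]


Annual consumption = current * hours per year / capacity
Rate = 22.6 * 8760 / 2531 = 78.2 kg/year

78.2 kg/year


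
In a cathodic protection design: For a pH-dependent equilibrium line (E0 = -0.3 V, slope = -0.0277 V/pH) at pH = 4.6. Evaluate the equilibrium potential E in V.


Apply the Pourbaix line equation: E = E0 + slope*pH
E = -0.3 + (-0.0277)*4.6 = -0.3 + (-0.12742) = -0.42742 V
Rounded to 3 decimal places: E = -0.427 V

-0.427 V


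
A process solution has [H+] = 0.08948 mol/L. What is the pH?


pH = −log10[H+]
pH = −log10(0.08948) = 1.05

1.05


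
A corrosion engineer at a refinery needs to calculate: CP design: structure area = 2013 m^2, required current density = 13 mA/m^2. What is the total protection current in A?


I = area * current density, then convert mA → A (÷1000)
I = 2013 * 13 / 1000 = 26.17 A

26.17 A


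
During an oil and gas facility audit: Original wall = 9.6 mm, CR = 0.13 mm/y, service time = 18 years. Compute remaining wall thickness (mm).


Remaining wall = original − CR × time
t = 9.6 − 0.13*18 = 9.6 − 2.34 = 7.26 mm

7.26 mm


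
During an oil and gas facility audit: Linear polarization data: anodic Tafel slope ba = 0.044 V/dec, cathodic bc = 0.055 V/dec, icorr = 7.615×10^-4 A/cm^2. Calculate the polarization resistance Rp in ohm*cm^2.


Apply the Stern-Geary equation: Rp = ba*bc / (2.303*icorr*(ba+bc))
ba*bc = 0.044*0.055 = 0.00242
ba+bc = 0.099; 2.303*icorr*(ba+bc) = 2.303*7.615×10^-4*0.099 = 1.7361972×10^-4
Rp = 0.00242 / 1.7361972×10^-4 = 13.94 ohm*cm^2

13.94 ohm*cm^2


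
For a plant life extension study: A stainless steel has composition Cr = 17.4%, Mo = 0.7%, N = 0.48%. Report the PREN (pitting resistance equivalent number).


Apply the PREN formula: PREN = Cr + 3.3*Mo + 16*N
PREN = 17.4 + 3.3*0.7 + 16*0.48
PREN = 17.4 + 2.31 + 7.68 = 27.39

27.39


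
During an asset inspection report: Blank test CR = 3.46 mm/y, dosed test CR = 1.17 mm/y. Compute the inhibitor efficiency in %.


Apply the inhibitor-efficiency definition: IE = (CR_blank − CR_inh)/CR_blank × 100
IE = (3.46 − 1.17) / 3.46 × 100
IE = 2.29 / 3.46 × 100 = 66.2 %

66.2 %


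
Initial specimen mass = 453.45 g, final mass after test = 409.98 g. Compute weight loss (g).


Weight loss = initial − final
WL = 453.45 − 409.98 = 43.47 g

43.47 g


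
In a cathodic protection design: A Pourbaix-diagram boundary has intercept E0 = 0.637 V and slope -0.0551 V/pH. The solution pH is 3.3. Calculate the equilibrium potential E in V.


Apply the Pourbaix line equation: E = E0 + slope*pH
E = 0.637 + (-0.0551)*3.3 = 0.637 + (-0.18183) = 0.45517 V
Rounded to 4 decimal places: E = 0.4552 V

0.4552 V


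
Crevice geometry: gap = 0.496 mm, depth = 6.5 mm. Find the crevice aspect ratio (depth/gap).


Aspect ratio = depth / gap
Ratio = 6.5 / 0.496 = 13.1

13.1


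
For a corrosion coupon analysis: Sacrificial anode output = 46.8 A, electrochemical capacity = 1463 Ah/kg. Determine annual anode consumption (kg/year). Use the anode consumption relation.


Annual consumption = current * hours per year / capacity
Rate = 46.8 * 8760 / 1463 = 280.2 kg/year

280.2 kg/year


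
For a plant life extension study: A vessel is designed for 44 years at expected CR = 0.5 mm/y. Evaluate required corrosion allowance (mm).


Corrosion allowance = CR × design life
CA = 0.5 * 44 = 22.0 mm

22.0 mm


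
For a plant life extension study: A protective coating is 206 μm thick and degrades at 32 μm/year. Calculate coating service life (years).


Service life = thickness / degradation rate
Life = 206 / 32 = 6.4 years

6.4 years


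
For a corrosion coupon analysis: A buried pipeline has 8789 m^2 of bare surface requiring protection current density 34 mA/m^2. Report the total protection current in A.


I = area * current density, then convert mA → A (÷1000)
I = 8789 * 34 / 1000 = 298.83 A

298.83 A


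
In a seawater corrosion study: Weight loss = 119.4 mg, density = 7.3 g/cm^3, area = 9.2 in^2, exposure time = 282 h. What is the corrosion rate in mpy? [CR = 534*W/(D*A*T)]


Apply the mpy weight-loss relation: CR = 534 * W / (D * A * T)
Numerator: 534 * 119.4 = 63759.6
Denominator: 7.3 * 9.2 * 282 = 18939.12
CR = 63759.6 / 18939.12 = 3.3666 mpy

3.3666 mpy


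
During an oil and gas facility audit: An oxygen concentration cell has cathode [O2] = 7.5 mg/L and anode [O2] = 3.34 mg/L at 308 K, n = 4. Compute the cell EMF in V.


Apply the Nernst concentration-cell relation: E = (RT/nF)*ln(C_cathode/C_anode)
RT/nF = 8.314*308/(4*96485) = 0.006635 V
ln(7.5/3.34) = 0.80893
E = 0.006635 * 0.80893 = 0.00537 V

0.00537 V


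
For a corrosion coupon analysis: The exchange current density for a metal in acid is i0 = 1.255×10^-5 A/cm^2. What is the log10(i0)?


i0 = 1.255×10^-5 A/cm^2
log10(i0) = -4.901

-4.901


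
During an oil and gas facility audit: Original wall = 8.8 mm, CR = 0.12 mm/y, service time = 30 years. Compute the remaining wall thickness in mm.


Remaining wall = original − CR × time
t = 8.8 − 0.12*30 = 8.8 − 3.6 = 5.2 mm

5.2 mm


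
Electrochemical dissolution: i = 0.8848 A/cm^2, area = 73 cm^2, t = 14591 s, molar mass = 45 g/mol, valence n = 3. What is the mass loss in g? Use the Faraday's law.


Apply Faraday's law: m = i*A*t*M / (n*F)
Total charge passed Q = i*A*t = 0.8848*73*14591 = 942438.5264 C
m = Q*M/(n*F) = 942438.5264*45/(3*96485) = 146.516 g

146.516 g


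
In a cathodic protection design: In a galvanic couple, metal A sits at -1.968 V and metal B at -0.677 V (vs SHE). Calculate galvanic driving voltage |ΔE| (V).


Driving voltage is the absolute potential difference.
|ΔE| = |-1.968 − (-0.677)| = 1.291 V

1.291 V


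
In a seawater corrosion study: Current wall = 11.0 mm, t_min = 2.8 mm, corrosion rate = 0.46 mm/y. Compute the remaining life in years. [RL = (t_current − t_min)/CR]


Apply the remaining-life relation: RL = (t_current − t_min) / CR
RL = (11.0 − 2.8) / 0.46 = 8.2 / 0.46 = 17.8 years

17.8 years


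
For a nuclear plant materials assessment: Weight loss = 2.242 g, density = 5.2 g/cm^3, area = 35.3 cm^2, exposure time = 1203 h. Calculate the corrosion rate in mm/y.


Apply the mm/y weight-loss relation: CR = 87600 * W / (D * A * T)
Numerator: 87600 * 2.242 = 196399.2
Denominator: 5.2 * 35.3 * 1203 = 220822.68
CR = 196399.2 / 220822.68 = 0.8894 mm/y

0.8894 mm/y


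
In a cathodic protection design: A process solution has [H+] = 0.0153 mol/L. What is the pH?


pH = −log10[H+]
pH = −log10(0.0153) = 1.82

1.82


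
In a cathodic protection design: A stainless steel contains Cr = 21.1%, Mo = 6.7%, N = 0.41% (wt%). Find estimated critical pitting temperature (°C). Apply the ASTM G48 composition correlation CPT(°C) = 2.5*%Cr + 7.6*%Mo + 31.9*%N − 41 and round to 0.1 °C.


Apply the ASTM G48 empirical CPT estimate: CPT(°C) = 2.5*%Cr + 7.6*%Mo + 31.9*%N − 41
2.5*21.1 = 52.75; 7.6*6.7 = 50.92; 31.9*0.41 = 13.079
CPT = 52.75 + 50.92 + 13.079 − 41 = 75.749 °C
Rounded to 0.1 °C: CPT ≈ 75.7 °C

75.7 °C


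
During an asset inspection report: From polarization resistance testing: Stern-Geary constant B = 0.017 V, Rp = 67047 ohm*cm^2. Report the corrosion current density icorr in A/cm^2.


Apply the Stern-Geary relation: icorr = B / Rp
icorr = 0.017 / 67047 = 2.536×10^-7 A/cm^2

2.536×10^-7 A/cm^2


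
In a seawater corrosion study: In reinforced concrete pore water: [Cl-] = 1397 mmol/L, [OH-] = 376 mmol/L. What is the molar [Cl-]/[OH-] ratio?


Threshold parameter = [Cl-] / [OH-] (molar basis; both in mmol/L, so units cancel)
Ratio = 1397 / 376 = 3.72

3.72


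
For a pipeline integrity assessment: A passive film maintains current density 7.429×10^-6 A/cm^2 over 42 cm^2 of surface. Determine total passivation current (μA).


I = i_pass * A, then convert A → μA (×10^6)
I = 7.429×10^-6 * 42 * 10^6 = 312.02 μA

312.02 μA


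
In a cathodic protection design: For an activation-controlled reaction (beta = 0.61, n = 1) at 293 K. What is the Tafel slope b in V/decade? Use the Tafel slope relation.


Apply the Tafel slope relation: b = 2.303*R*T/(beta*n*F)
Numerator: 2.303 * 8.314 * 293 = 5610.11
Denominator: 0.61 * 1 * 96485 = 58855.85
b = 5610.11 / 58855.85 = 0.0953 V/decade

0.0953 V/decade


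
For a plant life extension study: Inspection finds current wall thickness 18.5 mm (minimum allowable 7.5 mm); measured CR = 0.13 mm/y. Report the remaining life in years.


Apply the remaining-life relation: RL = (t_current − t_min) / CR
RL = (18.5 − 7.5) / 0.13 = 11.0 / 0.13 = 84.6 years

84.6 years


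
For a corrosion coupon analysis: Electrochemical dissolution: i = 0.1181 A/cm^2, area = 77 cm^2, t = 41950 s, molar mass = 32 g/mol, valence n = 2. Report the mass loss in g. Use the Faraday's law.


Apply Faraday's law: m = i*A*t*M / (n*F)
Total charge passed Q = i*A*t = 0.1181*77*41950 = 381480.715 C
m = Q*M/(n*F) = 381480.715*32/(2*96485) = 63.2605 g

63.2605 g


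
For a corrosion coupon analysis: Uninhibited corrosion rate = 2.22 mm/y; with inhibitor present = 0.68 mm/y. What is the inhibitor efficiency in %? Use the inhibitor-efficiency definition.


Apply the inhibitor-efficiency definition: IE = (CR_blank − CR_inh)/CR_blank × 100
IE = (2.22 − 0.68) / 2.22 × 100
IE = 1.54 / 2.22 × 100 = 69.4 %

69.4 %


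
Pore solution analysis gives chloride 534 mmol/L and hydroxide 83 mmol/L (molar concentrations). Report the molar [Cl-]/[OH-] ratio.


Threshold parameter = [Cl-] / [OH-] (molar basis; both in mmol/L, so units cancel)
Ratio = 534 / 83 = 6.43

6.43


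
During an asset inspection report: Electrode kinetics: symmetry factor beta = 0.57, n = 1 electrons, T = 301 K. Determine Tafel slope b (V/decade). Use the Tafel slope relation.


Apply the Tafel slope relation: b = 2.303*R*T/(beta*n*F)
Numerator: 2.303 * 8.314 * 301 = 5763.29
Denominator: 0.57 * 1 * 96485 = 54996.45
b = 5763.29 / 54996.45 = 0.1048 V/decade

0.1048 V/decade


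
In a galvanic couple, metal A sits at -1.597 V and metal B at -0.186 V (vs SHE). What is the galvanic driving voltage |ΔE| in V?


Driving voltage is the absolute potential difference.
|ΔE| = |-1.597 − (-0.186)| = 1.411 V

1.411 V


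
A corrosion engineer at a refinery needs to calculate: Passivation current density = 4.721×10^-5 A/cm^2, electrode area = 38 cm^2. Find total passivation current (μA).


I = i_pass * A, then convert A → μA (×10^6)
I = 4.721×10^-5 * 38 * 10^6 = 1793.98 μA

1793.98 μA


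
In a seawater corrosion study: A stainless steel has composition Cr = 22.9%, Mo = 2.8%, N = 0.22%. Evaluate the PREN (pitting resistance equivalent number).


Apply the PREN formula: PREN = Cr + 3.3*Mo + 16*N
PREN = 22.9 + 3.3*2.8 + 16*0.22
PREN = 22.9 + 9.24 + 3.52 = 35.66

35.66


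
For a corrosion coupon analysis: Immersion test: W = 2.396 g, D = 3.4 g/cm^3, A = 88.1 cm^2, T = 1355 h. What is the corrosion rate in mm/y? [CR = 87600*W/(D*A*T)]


Apply the mm/y weight-loss relation: CR = 87600 * W / (D * A * T)
Numerator: 87600 * 2.396 = 209889.6
Denominator: 3.4 * 88.1 * 1355 = 405876.7
CR = 209889.6 / 405876.7 = 0.51713 mm/y

0.51713 mm/y


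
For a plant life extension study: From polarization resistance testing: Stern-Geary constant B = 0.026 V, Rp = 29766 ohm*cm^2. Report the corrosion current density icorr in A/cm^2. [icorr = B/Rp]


Apply the Stern-Geary relation: icorr = B / Rp
icorr = 0.026 / 29766 = 8.735×10^-7 A/cm^2

8.735×10^-7 A/cm^2


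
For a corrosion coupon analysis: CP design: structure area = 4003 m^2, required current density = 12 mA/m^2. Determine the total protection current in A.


I = area * current density, then convert mA → A (÷1000)
I = 4003 * 12 / 1000 = 48.04 A

48.04 A


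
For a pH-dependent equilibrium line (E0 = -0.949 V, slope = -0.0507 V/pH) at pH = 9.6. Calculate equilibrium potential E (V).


Apply the Pourbaix line equation: E = E0 + slope*pH
E = -0.949 + (-0.0507)*9.6 = -0.949 + (-0.48672) = -1.43572 V
Rounded to 3 decimal places: E = -1.436 V

-1.436 V


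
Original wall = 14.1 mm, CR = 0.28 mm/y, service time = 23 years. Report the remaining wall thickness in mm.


Remaining wall = original − CR × time
t = 14.1 − 0.28*23 = 14.1 − 6.44 = 7.66 mm

7.66 mm


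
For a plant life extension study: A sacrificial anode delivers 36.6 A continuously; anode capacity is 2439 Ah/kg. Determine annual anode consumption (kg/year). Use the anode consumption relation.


Annual consumption = current * hours per year / capacity
Rate = 36.6 * 8760 / 2439 = 131.5 kg/year

131.5 kg/year


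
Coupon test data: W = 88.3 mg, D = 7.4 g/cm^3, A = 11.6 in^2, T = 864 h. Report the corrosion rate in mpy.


Apply the mpy weight-loss relation: CR = 534 * W / (D * A * T)
Numerator: 534 * 88.3 = 47152.2
Denominator: 7.4 * 11.6 * 864 = 74165.76
CR = 47152.2 / 74165.76 = 0.6358 mpy

0.6358 mpy


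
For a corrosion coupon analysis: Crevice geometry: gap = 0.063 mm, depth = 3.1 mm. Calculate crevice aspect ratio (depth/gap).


Aspect ratio = depth / gap
Ratio = 3.1 / 0.063 = 49.2

49.2


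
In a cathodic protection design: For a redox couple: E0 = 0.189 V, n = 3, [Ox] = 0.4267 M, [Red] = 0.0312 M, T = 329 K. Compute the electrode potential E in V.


Apply the Nernst equation: E = E0 + (RT/nF)*ln([Ox]/[Red])
Step 1: RT/nF = 8.314*329/(3*96485) = 0.00944985 V
Step 2: [Ox]/[Red] = 0.4267/0.0312 = 13.676282
Step 3: ln(13.676282) = 2.615663
Step 4: correction = 0.00944985 * 2.615663 = 0.025 V
E = 0.189 + 0.025 = 0.214 V

0.214 V


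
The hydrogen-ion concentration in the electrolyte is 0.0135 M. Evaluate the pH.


pH = −log10[H+]
pH = −log10(0.0135) = 1.87

1.87


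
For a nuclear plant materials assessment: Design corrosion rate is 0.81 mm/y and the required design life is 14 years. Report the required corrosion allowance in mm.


Corrosion allowance = CR × design life
CA = 0.81 * 14 = 11.34 mm

11.34 mm


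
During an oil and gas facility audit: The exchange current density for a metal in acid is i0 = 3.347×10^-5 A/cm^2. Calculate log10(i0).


i0 = 3.347×10^-5 A/cm^2
log10(i0) = -4.475

-4.475


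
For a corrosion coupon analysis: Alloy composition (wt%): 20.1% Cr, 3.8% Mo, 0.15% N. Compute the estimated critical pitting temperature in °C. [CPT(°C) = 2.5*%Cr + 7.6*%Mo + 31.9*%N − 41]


Apply the ASTM G48 empirical CPT estimate: CPT(°C) = 2.5*%Cr + 7.6*%Mo + 31.9*%N − 41
2.5*20.1 = 50.25; 7.6*3.8 = 28.88; 31.9*0.15 = 4.785
CPT = 50.25 + 28.88 + 4.785 − 41 = 42.915 °C
Rounded to 0.1 °C: CPT ≈ 42.9 °C

42.9 °C


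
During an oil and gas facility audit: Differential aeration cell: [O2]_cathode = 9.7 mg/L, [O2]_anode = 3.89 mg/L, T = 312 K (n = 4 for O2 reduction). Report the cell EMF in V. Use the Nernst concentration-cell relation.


Apply the Nernst concentration-cell relation: E = (RT/nF)*ln(C_cathode/C_anode)
RT/nF = 8.314*312/(4*96485) = 0.00672117 V
ln(9.7/3.89) = 0.91372
E = 0.00672117 * 0.91372 = 0.00614 V

0.00614 V


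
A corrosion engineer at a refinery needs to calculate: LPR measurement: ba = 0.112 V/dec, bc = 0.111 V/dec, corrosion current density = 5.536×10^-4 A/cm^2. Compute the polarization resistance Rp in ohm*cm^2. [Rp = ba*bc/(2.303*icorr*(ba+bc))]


Apply the Stern-Geary equation: Rp = ba*bc / (2.303*icorr*(ba+bc))
ba*bc = 0.112*0.111 = 0.012432
ba+bc = 0.223; 2.303*icorr*(ba+bc) = 2.303*5.536×10^-4*0.223 = 2.843118×10^-4
Rp = 0.012432 / 2.843118×10^-4 = 43.7 ohm*cm^2

43.7 ohm*cm^2


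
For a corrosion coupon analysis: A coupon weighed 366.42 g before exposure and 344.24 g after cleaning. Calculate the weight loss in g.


Weight loss = initial − final
WL = 366.42 − 344.24 = 22.18 g

22.18 g


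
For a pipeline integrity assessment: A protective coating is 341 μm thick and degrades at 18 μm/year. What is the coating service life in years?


Service life = thickness / degradation rate
Life = 341 / 18 = 18.9 years

18.9 years


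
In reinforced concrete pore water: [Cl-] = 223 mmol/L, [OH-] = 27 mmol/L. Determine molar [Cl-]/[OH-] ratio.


Threshold parameter = [Cl-] / [OH-] (molar basis; both in mmol/L, so units cancel)
Ratio = 223 / 27 = 8.26

8.26


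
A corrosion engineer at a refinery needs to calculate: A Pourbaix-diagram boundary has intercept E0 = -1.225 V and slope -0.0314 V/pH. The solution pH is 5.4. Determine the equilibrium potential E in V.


Apply the Pourbaix line equation: E = E0 + slope*pH
E = -1.225 + (-0.0314)*5.4 = -1.225 + (-0.16956) = -1.39456 V
Rounded to 4 decimal places: E = -1.3946 V

-1.3946 V


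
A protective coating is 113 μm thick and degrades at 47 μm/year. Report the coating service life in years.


Service life = thickness / degradation rate
Life = 113 / 47 = 2.4 years

2.4 years


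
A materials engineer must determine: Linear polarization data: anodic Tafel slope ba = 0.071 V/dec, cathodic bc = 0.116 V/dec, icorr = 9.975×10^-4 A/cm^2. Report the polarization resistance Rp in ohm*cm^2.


Apply the Stern-Geary equation: Rp = ba*bc / (2.303*icorr*(ba+bc))
ba*bc = 0.071*0.116 = 0.008236
ba+bc = 0.187; 2.303*icorr*(ba+bc) = 2.303*9.975×10^-4*0.187 = 4.2958435×10^-4
Rp = 0.008236 / 4.2958435×10^-4 = 19.2 ohm*cm^2

19.2 ohm*cm^2


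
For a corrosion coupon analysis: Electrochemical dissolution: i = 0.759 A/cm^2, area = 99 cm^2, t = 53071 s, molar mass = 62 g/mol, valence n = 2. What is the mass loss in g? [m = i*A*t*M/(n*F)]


Apply Faraday's law: m = i*A*t*M / (n*F)
Total charge passed Q = i*A*t = 0.759*99*53071 = 3987808.011 C
m = Q*M/(n*F) = 3987808.011*62/(2*96485) = 1281.2567 g

1281.2567 g


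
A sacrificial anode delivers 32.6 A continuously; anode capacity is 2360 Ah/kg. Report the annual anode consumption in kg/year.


Annual consumption = current * hours per year / capacity
Rate = 32.6 * 8760 / 2360 = 121.0 kg/year

121.0 kg/year


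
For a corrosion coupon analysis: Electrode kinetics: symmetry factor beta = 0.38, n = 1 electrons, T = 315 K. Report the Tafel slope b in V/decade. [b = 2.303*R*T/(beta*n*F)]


Apply the Tafel slope relation: b = 2.303*R*T/(beta*n*F)
Numerator: 2.303 * 8.314 * 315 = 6031.35
Denominator: 0.38 * 1 * 96485 = 36664.3
b = 6031.35 / 36664.3 = 0.165 V/decade

0.165 V/decade


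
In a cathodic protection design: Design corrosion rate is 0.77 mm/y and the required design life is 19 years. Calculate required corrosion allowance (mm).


Corrosion allowance = CR × design life
CA = 0.77 * 19 = 14.63 mm

14.63 mm


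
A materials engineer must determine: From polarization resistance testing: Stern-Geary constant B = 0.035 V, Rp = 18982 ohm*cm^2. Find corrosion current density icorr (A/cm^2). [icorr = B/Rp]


Apply the Stern-Geary relation: icorr = B / Rp
icorr = 0.035 / 18982 = 1.844×10^-6 A/cm^2

1.844×10^-6 A/cm^2


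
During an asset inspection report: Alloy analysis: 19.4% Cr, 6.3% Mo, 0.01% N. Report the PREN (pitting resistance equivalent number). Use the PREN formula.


Apply the PREN formula: PREN = Cr + 3.3*Mo + 16*N
PREN = 19.4 + 3.3*6.3 + 16*0.01
PREN = 19.4 + 20.79 + 0.16 = 40.35

40.35


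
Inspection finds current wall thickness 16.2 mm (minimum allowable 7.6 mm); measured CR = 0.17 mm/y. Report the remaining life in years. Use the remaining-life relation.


Apply the remaining-life relation: RL = (t_current − t_min) / CR
RL = (16.2 − 7.6) / 0.17 = 8.6 / 0.17 = 50.6 years

50.6 years


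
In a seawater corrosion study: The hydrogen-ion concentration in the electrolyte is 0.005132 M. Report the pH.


pH = −log10[H+]
pH = −log10(0.005132) = 2.29

2.29


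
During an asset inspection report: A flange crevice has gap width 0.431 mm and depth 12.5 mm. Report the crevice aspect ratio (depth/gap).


Aspect ratio = depth / gap
Ratio = 12.5 / 0.431 = 29.0

29.0


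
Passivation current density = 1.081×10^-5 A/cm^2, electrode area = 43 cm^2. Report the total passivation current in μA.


I = i_pass * A, then convert A → μA (×10^6)
I = 1.081×10^-5 * 43 * 10^6 = 464.83 μA

464.83 μA


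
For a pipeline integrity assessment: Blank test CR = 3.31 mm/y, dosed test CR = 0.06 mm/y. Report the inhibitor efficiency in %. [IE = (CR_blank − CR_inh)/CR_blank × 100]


Apply the inhibitor-efficiency definition: IE = (CR_blank − CR_inh)/CR_blank × 100
IE = (3.31 − 0.06) / 3.31 × 100
IE = 3.25 / 3.31 × 100 = 98.2 %

98.2 %


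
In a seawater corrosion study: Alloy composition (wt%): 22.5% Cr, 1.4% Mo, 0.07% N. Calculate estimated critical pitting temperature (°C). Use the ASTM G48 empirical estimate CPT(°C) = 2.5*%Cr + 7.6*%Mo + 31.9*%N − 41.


Apply the ASTM G48 empirical CPT estimate: CPT(°C) = 2.5*%Cr + 7.6*%Mo + 31.9*%N − 41
2.5*22.5 = 56.25; 7.6*1.4 = 10.64; 31.9*0.07 = 2.233
CPT = 56.25 + 10.64 + 2.233 − 41 = 28.123 °C
Rounded to 0.1 °C: CPT ≈ 28.1 °C

28.1 °C


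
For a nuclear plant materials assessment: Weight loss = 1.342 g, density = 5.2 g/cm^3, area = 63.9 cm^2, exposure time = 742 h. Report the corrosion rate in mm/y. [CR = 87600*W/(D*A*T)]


Apply the mm/y weight-loss relation: CR = 87600 * W / (D * A * T)
Numerator: 87600 * 1.342 = 117559.2
Denominator: 5.2 * 63.9 * 742 = 246551.76
CR = 117559.2 / 246551.76 = 0.476813 mm/y

0.476813 mm/y


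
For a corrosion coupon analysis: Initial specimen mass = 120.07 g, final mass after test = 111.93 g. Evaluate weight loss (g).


Weight loss = initial − final
WL = 120.07 − 111.93 = 8.14 g

8.14 g


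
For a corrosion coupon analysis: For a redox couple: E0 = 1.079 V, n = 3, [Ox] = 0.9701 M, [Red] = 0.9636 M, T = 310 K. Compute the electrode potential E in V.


Apply the Nernst equation: E = E0 + (RT/nF)*ln([Ox]/[Red])
Step 1: RT/nF = 8.314*310/(3*96485) = 0.00890411 V
Step 2: [Ox]/[Red] = 0.9701/0.9636 = 1.006746
Step 3: ln(1.006746) = 0.006723
Step 4: correction = 0.00890411 * 0.006723 = 0.0001 V
E = 1.079 + 0.0001 = 1.0791 V

1.0791 V


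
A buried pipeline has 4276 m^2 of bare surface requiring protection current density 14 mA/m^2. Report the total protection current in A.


I = area * current density, then convert mA → A (÷1000)
I = 4276 * 14 / 1000 = 59.86 A

59.86 A


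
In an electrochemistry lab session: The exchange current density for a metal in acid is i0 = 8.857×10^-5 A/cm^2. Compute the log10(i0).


i0 = 8.857×10^-5 A/cm^2
log10(i0) = -4.053

-4.053


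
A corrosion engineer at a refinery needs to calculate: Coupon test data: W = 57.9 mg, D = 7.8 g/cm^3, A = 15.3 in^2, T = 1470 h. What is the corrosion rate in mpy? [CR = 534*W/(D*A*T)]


Apply the mpy weight-loss relation: CR = 534 * W / (D * A * T)
Numerator: 534 * 57.9 = 30918.6
Denominator: 7.8 * 15.3 * 1470 = 175429.8
CR = 30918.6 / 175429.8 = 0.176 mpy

0.176 mpy


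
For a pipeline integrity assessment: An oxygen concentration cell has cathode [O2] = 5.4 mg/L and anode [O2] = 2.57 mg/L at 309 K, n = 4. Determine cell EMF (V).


Apply the Nernst concentration-cell relation: E = (RT/nF)*ln(C_cathode/C_anode)
RT/nF = 8.314*309/(4*96485) = 0.00665654 V
ln(5.4/2.57) = 0.74249
E = 0.00665654 * 0.74249 = 0.00494 V

0.00494 V


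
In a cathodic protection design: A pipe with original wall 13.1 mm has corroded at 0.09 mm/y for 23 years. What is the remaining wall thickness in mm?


Remaining wall = original − CR × time
t = 13.1 − 0.09*23 = 13.1 − 2.07 = 11.03 mm

11.03 mm


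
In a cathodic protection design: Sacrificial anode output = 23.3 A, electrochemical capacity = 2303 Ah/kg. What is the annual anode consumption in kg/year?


Annual consumption = current * hours per year / capacity
Rate = 23.3 * 8760 / 2303 = 88.6 kg/year

88.6 kg/year


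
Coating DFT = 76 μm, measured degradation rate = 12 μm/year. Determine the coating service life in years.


Service life = thickness / degradation rate
Life = 76 / 12 = 6.3 years

6.3 years


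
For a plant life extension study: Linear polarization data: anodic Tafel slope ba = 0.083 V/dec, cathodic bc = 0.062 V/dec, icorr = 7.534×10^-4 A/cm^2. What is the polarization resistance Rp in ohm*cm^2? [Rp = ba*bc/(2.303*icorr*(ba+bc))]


Apply the Stern-Geary equation: Rp = ba*bc / (2.303*icorr*(ba+bc))
ba*bc = 0.083*0.062 = 0.005146
ba+bc = 0.145; 2.303*icorr*(ba+bc) = 2.303*7.534×10^-4*0.145 = 2.5158663×10^-4
Rp = 0.005146 / 2.5158663×10^-4 = 20.45 ohm*cm^2

20.45 ohm*cm^2


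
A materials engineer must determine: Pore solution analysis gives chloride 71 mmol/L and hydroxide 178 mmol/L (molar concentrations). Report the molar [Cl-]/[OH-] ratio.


Threshold parameter = [Cl-] / [OH-] (molar basis; both in mmol/L, so units cancel)
Ratio = 71 / 178 = 0.4

0.4


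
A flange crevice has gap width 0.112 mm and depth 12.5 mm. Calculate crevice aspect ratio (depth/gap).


Aspect ratio = depth / gap
Ratio = 12.5 / 0.112 = 111.6

111.6


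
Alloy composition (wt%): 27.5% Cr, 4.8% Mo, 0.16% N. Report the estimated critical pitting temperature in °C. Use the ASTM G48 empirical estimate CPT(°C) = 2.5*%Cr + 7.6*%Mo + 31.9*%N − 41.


Apply the ASTM G48 empirical CPT estimate: CPT(°C) = 2.5*%Cr + 7.6*%Mo + 31.9*%N − 41
2.5*27.5 = 68.75; 7.6*4.8 = 36.48; 31.9*0.16 = 5.104
CPT = 68.75 + 36.48 + 5.104 − 41 = 69.334 °C
Rounded to 0.1 °C: CPT ≈ 69.3 °C

69.3 °C


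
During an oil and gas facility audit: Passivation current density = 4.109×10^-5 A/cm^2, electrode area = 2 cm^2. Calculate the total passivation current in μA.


I = i_pass * A, then convert A → μA (×10^6)
I = 4.109×10^-5 * 2 * 10^6 = 82.18 μA

82.18 μA


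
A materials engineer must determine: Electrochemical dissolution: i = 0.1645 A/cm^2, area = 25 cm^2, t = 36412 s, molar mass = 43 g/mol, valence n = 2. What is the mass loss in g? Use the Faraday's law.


Apply Faraday's law: m = i*A*t*M / (n*F)
Total charge passed Q = i*A*t = 0.1645*25*36412 = 149744.35 C
m = Q*M/(n*F) = 149744.35*43/(2*96485) = 33.3679 g

33.3679 g


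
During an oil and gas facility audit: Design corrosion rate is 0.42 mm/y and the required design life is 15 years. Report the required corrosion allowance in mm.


Corrosion allowance = CR × design life
CA = 0.42 * 15 = 6.3 mm

6.3 mm


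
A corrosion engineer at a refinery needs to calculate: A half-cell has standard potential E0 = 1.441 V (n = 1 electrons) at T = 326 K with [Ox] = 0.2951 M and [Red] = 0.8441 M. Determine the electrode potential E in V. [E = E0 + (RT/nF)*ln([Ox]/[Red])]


Apply the Nernst equation: E = E0 + (RT/nF)*ln([Ox]/[Red])
Step 1: RT/nF = 8.314*326/(1*96485) = 0.02809104 V
Step 2: [Ox]/[Red] = 0.2951/0.8441 = 0.349603
Step 3: ln(0.349603) = -1.050957
Step 4: correction = 0.02809104 * -1.050957 = -0.03 V
E = 1.441 + -0.03 = 1.411 V

1.411 V


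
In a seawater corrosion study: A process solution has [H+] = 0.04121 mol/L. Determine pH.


pH = −log10[H+]
pH = −log10(0.04121) = 1.38

1.38


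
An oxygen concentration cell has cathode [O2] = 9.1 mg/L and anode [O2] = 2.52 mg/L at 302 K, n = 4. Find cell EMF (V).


Apply the Nernst concentration-cell relation: E = (RT/nF)*ln(C_cathode/C_anode)
RT/nF = 8.314*302/(4*96485) = 0.00650575 V
ln(9.1/2.52) = 1.28402
E = 0.00650575 * 1.28402 = 0.00835 V

0.00835 V


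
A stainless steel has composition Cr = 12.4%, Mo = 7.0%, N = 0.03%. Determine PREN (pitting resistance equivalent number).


Apply the PREN formula: PREN = Cr + 3.3*Mo + 16*N
PREN = 12.4 + 3.3*7.0 + 16*0.03
PREN = 12.4 + 23.1 + 0.48 = 35.98

35.98


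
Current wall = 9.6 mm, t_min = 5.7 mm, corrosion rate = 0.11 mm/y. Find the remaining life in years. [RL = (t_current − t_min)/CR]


Apply the remaining-life relation: RL = (t_current − t_min) / CR
RL = (9.6 − 5.7) / 0.11 = 3.9 / 0.11 = 35.5 years

35.5 years


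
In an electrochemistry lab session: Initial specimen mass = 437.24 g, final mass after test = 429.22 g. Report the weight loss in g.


Weight loss = initial − final
WL = 437.24 − 429.22 = 8.02 g

8.02 g


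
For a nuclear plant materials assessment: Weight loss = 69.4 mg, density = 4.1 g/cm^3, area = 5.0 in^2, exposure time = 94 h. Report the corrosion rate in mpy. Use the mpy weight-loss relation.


Apply the mpy weight-loss relation: CR = 534 * W / (D * A * T)
Numerator: 534 * 69.4 = 37059.6
Denominator: 4.1 * 5.0 * 94 = 1927.0
CR = 37059.6 / 1927.0 = 19.232 mpy

19.232 mpy


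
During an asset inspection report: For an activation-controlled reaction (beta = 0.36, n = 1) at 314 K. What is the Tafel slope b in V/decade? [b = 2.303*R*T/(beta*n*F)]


Apply the Tafel slope relation: b = 2.303*R*T/(beta*n*F)
Numerator: 2.303 * 8.314 * 314 = 6012.2
Denominator: 0.36 * 1 * 96485 = 34734.6
b = 6012.2 / 34734.6 = 0.173 V/decade

0.173 V/decade


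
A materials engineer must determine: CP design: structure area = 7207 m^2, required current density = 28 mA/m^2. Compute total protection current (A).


I = area * current density, then convert mA → A (÷1000)
I = 7207 * 28 / 1000 = 201.8 A

201.8 A


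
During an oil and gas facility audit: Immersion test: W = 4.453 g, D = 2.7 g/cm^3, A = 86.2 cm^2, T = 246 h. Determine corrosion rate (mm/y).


Apply the mm/y weight-loss relation: CR = 87600 * W / (D * A * T)
Numerator: 87600 * 4.453 = 390082.8
Denominator: 2.7 * 86.2 * 246 = 57254.04
CR = 390082.8 / 57254.04 = 6.81319 mm/y

6.81319 mm/y


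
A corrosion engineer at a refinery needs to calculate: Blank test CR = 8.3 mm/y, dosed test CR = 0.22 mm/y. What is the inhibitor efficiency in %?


Apply the inhibitor-efficiency definition: IE = (CR_blank − CR_inh)/CR_blank × 100
IE = (8.3 − 0.22) / 8.3 × 100
IE = 8.08 / 8.3 × 100 = 97.3 %

97.3 %


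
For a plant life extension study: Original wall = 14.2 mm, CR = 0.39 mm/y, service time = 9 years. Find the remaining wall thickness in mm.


Remaining wall = original − CR × time
t = 14.2 − 0.39*9 = 14.2 − 3.51 = 10.69 mm

10.69 mm


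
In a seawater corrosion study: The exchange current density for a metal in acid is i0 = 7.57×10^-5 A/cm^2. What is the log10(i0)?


i0 = 7.57×10^-5 A/cm^2
log10(i0) = -4.121

-4.121


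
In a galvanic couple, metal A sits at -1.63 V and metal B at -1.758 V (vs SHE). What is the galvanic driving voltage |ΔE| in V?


Driving voltage is the absolute potential difference.
|ΔE| = |-1.63 − (-1.758)| = 0.128 V

0.128 V
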